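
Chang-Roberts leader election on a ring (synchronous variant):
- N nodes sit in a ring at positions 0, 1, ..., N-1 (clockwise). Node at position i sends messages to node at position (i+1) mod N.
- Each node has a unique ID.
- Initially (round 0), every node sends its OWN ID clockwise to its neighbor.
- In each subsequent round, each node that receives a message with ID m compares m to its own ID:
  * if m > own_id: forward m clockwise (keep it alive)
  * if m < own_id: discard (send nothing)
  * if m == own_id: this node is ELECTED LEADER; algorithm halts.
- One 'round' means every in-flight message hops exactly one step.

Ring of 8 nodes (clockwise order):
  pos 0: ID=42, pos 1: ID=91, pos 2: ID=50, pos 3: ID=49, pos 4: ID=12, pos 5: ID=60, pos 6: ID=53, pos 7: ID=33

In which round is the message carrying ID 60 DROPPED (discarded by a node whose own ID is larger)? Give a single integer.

Answer: 4

Derivation:
Round 1: pos1(id91) recv 42: drop; pos2(id50) recv 91: fwd; pos3(id49) recv 50: fwd; pos4(id12) recv 49: fwd; pos5(id60) recv 12: drop; pos6(id53) recv 60: fwd; pos7(id33) recv 53: fwd; pos0(id42) recv 33: drop
Round 2: pos3(id49) recv 91: fwd; pos4(id12) recv 50: fwd; pos5(id60) recv 49: drop; pos7(id33) recv 60: fwd; pos0(id42) recv 53: fwd
Round 3: pos4(id12) recv 91: fwd; pos5(id60) recv 50: drop; pos0(id42) recv 60: fwd; pos1(id91) recv 53: drop
Round 4: pos5(id60) recv 91: fwd; pos1(id91) recv 60: drop
Round 5: pos6(id53) recv 91: fwd
Round 6: pos7(id33) recv 91: fwd
Round 7: pos0(id42) recv 91: fwd
Round 8: pos1(id91) recv 91: ELECTED
Message ID 60 originates at pos 5; dropped at pos 1 in round 4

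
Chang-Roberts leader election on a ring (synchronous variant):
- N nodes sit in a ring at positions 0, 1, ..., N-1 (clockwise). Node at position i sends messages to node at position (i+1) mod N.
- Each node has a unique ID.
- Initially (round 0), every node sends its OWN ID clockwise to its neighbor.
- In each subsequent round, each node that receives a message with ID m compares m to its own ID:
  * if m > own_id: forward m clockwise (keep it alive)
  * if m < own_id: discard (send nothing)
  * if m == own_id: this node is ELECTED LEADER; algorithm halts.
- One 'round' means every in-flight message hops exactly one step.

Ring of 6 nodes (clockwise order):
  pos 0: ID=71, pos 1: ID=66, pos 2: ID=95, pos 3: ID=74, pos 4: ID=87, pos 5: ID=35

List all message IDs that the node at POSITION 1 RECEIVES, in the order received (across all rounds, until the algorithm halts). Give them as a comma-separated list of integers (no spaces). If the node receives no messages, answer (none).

Answer: 71,87,95

Derivation:
Round 1: pos1(id66) recv 71: fwd; pos2(id95) recv 66: drop; pos3(id74) recv 95: fwd; pos4(id87) recv 74: drop; pos5(id35) recv 87: fwd; pos0(id71) recv 35: drop
Round 2: pos2(id95) recv 71: drop; pos4(id87) recv 95: fwd; pos0(id71) recv 87: fwd
Round 3: pos5(id35) recv 95: fwd; pos1(id66) recv 87: fwd
Round 4: pos0(id71) recv 95: fwd; pos2(id95) recv 87: drop
Round 5: pos1(id66) recv 95: fwd
Round 6: pos2(id95) recv 95: ELECTED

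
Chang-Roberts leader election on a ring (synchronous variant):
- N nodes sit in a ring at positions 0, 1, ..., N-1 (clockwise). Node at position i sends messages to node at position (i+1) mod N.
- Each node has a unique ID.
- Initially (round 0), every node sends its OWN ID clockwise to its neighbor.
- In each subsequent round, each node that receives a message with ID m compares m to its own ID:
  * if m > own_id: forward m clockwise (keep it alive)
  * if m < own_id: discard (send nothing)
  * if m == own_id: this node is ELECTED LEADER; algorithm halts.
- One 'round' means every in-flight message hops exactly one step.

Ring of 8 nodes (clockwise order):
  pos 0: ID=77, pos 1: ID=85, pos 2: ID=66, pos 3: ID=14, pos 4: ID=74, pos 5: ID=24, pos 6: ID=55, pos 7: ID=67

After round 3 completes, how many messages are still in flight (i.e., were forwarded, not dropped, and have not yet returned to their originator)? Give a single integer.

Round 1: pos1(id85) recv 77: drop; pos2(id66) recv 85: fwd; pos3(id14) recv 66: fwd; pos4(id74) recv 14: drop; pos5(id24) recv 74: fwd; pos6(id55) recv 24: drop; pos7(id67) recv 55: drop; pos0(id77) recv 67: drop
Round 2: pos3(id14) recv 85: fwd; pos4(id74) recv 66: drop; pos6(id55) recv 74: fwd
Round 3: pos4(id74) recv 85: fwd; pos7(id67) recv 74: fwd
After round 3: 2 messages still in flight

Answer: 2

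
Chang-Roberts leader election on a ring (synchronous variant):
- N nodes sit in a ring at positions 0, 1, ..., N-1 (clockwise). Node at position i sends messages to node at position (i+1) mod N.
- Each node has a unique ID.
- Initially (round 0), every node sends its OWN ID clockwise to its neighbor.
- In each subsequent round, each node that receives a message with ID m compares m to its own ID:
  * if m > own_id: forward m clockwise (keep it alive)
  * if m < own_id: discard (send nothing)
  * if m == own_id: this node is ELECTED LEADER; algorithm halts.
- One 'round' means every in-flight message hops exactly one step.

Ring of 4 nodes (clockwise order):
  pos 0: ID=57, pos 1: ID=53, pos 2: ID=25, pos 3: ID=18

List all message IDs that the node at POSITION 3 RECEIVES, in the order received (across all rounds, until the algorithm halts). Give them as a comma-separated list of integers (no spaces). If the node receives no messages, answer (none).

Answer: 25,53,57

Derivation:
Round 1: pos1(id53) recv 57: fwd; pos2(id25) recv 53: fwd; pos3(id18) recv 25: fwd; pos0(id57) recv 18: drop
Round 2: pos2(id25) recv 57: fwd; pos3(id18) recv 53: fwd; pos0(id57) recv 25: drop
Round 3: pos3(id18) recv 57: fwd; pos0(id57) recv 53: drop
Round 4: pos0(id57) recv 57: ELECTED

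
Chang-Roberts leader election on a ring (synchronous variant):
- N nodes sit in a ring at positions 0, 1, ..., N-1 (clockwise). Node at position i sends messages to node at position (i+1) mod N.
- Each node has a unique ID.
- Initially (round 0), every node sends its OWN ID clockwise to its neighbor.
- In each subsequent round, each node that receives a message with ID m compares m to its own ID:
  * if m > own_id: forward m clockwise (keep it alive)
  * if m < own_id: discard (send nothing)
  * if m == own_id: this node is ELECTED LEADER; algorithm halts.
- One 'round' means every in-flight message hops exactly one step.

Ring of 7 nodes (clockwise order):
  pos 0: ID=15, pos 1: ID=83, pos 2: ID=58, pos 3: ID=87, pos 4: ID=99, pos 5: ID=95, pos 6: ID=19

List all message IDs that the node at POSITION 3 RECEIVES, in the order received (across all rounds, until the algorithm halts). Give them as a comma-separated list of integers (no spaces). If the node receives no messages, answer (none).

Answer: 58,83,95,99

Derivation:
Round 1: pos1(id83) recv 15: drop; pos2(id58) recv 83: fwd; pos3(id87) recv 58: drop; pos4(id99) recv 87: drop; pos5(id95) recv 99: fwd; pos6(id19) recv 95: fwd; pos0(id15) recv 19: fwd
Round 2: pos3(id87) recv 83: drop; pos6(id19) recv 99: fwd; pos0(id15) recv 95: fwd; pos1(id83) recv 19: drop
Round 3: pos0(id15) recv 99: fwd; pos1(id83) recv 95: fwd
Round 4: pos1(id83) recv 99: fwd; pos2(id58) recv 95: fwd
Round 5: pos2(id58) recv 99: fwd; pos3(id87) recv 95: fwd
Round 6: pos3(id87) recv 99: fwd; pos4(id99) recv 95: drop
Round 7: pos4(id99) recv 99: ELECTED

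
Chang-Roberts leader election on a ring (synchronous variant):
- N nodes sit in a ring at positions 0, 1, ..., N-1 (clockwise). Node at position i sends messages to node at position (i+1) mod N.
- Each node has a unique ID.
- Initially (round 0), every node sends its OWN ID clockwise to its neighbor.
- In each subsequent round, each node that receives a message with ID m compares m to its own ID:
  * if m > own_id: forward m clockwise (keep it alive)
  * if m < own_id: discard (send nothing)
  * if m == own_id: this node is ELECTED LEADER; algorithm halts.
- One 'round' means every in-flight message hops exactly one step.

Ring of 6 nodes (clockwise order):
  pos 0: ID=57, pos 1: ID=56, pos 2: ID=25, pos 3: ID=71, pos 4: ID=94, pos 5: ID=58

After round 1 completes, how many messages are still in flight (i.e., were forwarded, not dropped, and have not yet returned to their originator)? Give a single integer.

Answer: 4

Derivation:
Round 1: pos1(id56) recv 57: fwd; pos2(id25) recv 56: fwd; pos3(id71) recv 25: drop; pos4(id94) recv 71: drop; pos5(id58) recv 94: fwd; pos0(id57) recv 58: fwd
After round 1: 4 messages still in flight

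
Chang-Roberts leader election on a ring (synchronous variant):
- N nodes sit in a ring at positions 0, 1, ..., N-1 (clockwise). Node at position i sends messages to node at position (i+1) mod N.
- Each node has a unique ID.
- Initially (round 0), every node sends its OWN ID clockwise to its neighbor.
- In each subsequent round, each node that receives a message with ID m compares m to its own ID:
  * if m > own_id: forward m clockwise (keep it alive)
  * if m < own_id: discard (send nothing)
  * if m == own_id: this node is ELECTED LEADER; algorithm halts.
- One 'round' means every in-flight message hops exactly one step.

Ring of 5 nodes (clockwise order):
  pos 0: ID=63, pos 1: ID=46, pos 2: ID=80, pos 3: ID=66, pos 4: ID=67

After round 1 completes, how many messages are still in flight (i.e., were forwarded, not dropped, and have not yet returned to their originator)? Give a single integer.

Answer: 3

Derivation:
Round 1: pos1(id46) recv 63: fwd; pos2(id80) recv 46: drop; pos3(id66) recv 80: fwd; pos4(id67) recv 66: drop; pos0(id63) recv 67: fwd
After round 1: 3 messages still in flight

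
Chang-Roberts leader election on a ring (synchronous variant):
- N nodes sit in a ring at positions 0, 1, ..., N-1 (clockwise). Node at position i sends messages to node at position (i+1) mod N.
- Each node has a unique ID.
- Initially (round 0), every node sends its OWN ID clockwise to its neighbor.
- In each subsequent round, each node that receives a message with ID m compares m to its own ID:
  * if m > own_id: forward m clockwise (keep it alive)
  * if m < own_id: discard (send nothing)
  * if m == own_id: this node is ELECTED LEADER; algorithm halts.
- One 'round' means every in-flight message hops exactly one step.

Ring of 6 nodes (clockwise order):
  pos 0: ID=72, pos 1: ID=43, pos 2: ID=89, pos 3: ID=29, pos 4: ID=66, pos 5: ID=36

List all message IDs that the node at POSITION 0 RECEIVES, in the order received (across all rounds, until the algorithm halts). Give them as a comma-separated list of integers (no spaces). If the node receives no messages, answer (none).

Answer: 36,66,89

Derivation:
Round 1: pos1(id43) recv 72: fwd; pos2(id89) recv 43: drop; pos3(id29) recv 89: fwd; pos4(id66) recv 29: drop; pos5(id36) recv 66: fwd; pos0(id72) recv 36: drop
Round 2: pos2(id89) recv 72: drop; pos4(id66) recv 89: fwd; pos0(id72) recv 66: drop
Round 3: pos5(id36) recv 89: fwd
Round 4: pos0(id72) recv 89: fwd
Round 5: pos1(id43) recv 89: fwd
Round 6: pos2(id89) recv 89: ELECTED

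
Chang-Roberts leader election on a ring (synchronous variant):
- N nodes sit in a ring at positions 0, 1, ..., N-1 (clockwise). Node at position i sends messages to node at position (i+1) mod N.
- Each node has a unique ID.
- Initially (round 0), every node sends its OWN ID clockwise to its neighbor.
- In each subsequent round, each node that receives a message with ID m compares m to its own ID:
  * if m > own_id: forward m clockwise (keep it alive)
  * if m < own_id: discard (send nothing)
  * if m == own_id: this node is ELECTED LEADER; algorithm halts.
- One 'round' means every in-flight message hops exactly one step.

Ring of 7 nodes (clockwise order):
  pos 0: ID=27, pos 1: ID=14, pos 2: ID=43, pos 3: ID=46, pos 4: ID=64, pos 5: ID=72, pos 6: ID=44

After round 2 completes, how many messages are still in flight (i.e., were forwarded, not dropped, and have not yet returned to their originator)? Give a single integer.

Round 1: pos1(id14) recv 27: fwd; pos2(id43) recv 14: drop; pos3(id46) recv 43: drop; pos4(id64) recv 46: drop; pos5(id72) recv 64: drop; pos6(id44) recv 72: fwd; pos0(id27) recv 44: fwd
Round 2: pos2(id43) recv 27: drop; pos0(id27) recv 72: fwd; pos1(id14) recv 44: fwd
After round 2: 2 messages still in flight

Answer: 2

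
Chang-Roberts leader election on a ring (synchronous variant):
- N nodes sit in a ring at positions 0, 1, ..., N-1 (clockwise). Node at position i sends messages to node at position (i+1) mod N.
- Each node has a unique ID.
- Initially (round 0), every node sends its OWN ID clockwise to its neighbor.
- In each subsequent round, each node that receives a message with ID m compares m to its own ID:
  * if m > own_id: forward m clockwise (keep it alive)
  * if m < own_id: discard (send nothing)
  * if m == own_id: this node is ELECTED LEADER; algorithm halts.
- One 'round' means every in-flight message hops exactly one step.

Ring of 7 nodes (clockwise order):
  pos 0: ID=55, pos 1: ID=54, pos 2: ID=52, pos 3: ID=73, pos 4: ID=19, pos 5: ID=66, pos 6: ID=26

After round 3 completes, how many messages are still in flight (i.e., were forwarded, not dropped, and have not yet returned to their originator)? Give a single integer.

Round 1: pos1(id54) recv 55: fwd; pos2(id52) recv 54: fwd; pos3(id73) recv 52: drop; pos4(id19) recv 73: fwd; pos5(id66) recv 19: drop; pos6(id26) recv 66: fwd; pos0(id55) recv 26: drop
Round 2: pos2(id52) recv 55: fwd; pos3(id73) recv 54: drop; pos5(id66) recv 73: fwd; pos0(id55) recv 66: fwd
Round 3: pos3(id73) recv 55: drop; pos6(id26) recv 73: fwd; pos1(id54) recv 66: fwd
After round 3: 2 messages still in flight

Answer: 2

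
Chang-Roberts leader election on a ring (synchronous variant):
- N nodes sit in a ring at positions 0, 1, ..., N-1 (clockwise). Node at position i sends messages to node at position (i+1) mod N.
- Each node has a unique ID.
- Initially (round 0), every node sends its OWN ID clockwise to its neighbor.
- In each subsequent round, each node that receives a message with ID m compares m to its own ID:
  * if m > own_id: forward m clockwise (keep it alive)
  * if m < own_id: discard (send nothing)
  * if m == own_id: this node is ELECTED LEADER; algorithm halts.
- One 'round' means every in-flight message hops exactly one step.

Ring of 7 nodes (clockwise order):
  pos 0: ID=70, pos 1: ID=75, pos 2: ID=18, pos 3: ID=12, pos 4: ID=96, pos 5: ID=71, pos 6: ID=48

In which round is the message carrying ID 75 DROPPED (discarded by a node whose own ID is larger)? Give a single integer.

Answer: 3

Derivation:
Round 1: pos1(id75) recv 70: drop; pos2(id18) recv 75: fwd; pos3(id12) recv 18: fwd; pos4(id96) recv 12: drop; pos5(id71) recv 96: fwd; pos6(id48) recv 71: fwd; pos0(id70) recv 48: drop
Round 2: pos3(id12) recv 75: fwd; pos4(id96) recv 18: drop; pos6(id48) recv 96: fwd; pos0(id70) recv 71: fwd
Round 3: pos4(id96) recv 75: drop; pos0(id70) recv 96: fwd; pos1(id75) recv 71: drop
Round 4: pos1(id75) recv 96: fwd
Round 5: pos2(id18) recv 96: fwd
Round 6: pos3(id12) recv 96: fwd
Round 7: pos4(id96) recv 96: ELECTED
Message ID 75 originates at pos 1; dropped at pos 4 in round 3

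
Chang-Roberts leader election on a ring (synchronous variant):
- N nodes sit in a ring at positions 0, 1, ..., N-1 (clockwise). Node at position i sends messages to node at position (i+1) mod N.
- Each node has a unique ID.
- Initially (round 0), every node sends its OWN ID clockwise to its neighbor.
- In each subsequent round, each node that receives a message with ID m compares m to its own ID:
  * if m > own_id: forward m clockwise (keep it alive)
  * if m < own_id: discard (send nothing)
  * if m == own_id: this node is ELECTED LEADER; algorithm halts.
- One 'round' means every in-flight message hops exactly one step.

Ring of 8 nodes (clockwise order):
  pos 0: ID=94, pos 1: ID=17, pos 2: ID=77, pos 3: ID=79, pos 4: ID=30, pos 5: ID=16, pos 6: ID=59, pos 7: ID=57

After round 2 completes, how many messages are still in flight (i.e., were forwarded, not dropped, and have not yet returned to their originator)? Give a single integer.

Round 1: pos1(id17) recv 94: fwd; pos2(id77) recv 17: drop; pos3(id79) recv 77: drop; pos4(id30) recv 79: fwd; pos5(id16) recv 30: fwd; pos6(id59) recv 16: drop; pos7(id57) recv 59: fwd; pos0(id94) recv 57: drop
Round 2: pos2(id77) recv 94: fwd; pos5(id16) recv 79: fwd; pos6(id59) recv 30: drop; pos0(id94) recv 59: drop
After round 2: 2 messages still in flight

Answer: 2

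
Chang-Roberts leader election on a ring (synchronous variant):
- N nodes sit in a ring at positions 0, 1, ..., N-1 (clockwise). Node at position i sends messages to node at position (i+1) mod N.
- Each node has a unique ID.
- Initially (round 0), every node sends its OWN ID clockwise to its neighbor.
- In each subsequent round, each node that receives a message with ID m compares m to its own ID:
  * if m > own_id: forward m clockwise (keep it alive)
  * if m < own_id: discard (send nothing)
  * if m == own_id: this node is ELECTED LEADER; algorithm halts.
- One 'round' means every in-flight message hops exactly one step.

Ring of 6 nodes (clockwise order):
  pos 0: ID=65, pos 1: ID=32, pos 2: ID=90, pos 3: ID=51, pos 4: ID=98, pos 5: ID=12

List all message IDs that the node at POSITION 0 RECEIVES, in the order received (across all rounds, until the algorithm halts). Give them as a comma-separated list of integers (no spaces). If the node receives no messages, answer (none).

Round 1: pos1(id32) recv 65: fwd; pos2(id90) recv 32: drop; pos3(id51) recv 90: fwd; pos4(id98) recv 51: drop; pos5(id12) recv 98: fwd; pos0(id65) recv 12: drop
Round 2: pos2(id90) recv 65: drop; pos4(id98) recv 90: drop; pos0(id65) recv 98: fwd
Round 3: pos1(id32) recv 98: fwd
Round 4: pos2(id90) recv 98: fwd
Round 5: pos3(id51) recv 98: fwd
Round 6: pos4(id98) recv 98: ELECTED

Answer: 12,98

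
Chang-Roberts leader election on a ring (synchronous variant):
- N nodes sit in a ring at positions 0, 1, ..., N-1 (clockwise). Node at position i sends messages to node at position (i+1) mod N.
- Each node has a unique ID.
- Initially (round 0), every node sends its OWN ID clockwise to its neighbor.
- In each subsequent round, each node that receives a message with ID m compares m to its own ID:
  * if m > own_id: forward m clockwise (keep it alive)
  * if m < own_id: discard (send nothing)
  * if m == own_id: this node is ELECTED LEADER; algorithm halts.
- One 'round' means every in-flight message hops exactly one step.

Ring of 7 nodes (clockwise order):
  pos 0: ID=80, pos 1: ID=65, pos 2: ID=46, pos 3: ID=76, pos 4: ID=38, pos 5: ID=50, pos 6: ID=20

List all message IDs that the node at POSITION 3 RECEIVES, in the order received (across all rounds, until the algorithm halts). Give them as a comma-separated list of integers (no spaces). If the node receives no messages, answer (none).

Round 1: pos1(id65) recv 80: fwd; pos2(id46) recv 65: fwd; pos3(id76) recv 46: drop; pos4(id38) recv 76: fwd; pos5(id50) recv 38: drop; pos6(id20) recv 50: fwd; pos0(id80) recv 20: drop
Round 2: pos2(id46) recv 80: fwd; pos3(id76) recv 65: drop; pos5(id50) recv 76: fwd; pos0(id80) recv 50: drop
Round 3: pos3(id76) recv 80: fwd; pos6(id20) recv 76: fwd
Round 4: pos4(id38) recv 80: fwd; pos0(id80) recv 76: drop
Round 5: pos5(id50) recv 80: fwd
Round 6: pos6(id20) recv 80: fwd
Round 7: pos0(id80) recv 80: ELECTED

Answer: 46,65,80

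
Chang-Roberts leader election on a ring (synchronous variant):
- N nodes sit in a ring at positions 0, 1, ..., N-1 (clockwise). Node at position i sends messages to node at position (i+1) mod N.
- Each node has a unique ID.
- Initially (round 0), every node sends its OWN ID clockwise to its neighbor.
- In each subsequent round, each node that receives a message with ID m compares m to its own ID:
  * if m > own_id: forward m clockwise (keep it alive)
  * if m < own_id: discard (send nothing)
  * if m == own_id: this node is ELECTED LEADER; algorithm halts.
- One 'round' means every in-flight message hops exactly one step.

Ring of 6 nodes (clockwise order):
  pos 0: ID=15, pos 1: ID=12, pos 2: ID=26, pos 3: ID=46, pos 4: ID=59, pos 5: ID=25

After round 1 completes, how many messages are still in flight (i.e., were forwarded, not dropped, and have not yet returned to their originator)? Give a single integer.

Round 1: pos1(id12) recv 15: fwd; pos2(id26) recv 12: drop; pos3(id46) recv 26: drop; pos4(id59) recv 46: drop; pos5(id25) recv 59: fwd; pos0(id15) recv 25: fwd
After round 1: 3 messages still in flight

Answer: 3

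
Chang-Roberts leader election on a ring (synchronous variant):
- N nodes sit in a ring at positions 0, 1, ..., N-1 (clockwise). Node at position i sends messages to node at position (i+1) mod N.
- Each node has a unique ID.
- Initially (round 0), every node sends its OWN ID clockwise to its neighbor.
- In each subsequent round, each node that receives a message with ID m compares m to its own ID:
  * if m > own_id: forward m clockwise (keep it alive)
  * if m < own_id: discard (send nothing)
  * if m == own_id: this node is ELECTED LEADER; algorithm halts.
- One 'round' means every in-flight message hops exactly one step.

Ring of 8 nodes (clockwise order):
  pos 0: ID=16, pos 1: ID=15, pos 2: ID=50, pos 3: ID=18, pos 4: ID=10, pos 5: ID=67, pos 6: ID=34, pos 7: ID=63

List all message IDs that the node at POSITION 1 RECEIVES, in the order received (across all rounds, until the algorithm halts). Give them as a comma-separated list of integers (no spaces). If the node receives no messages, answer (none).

Round 1: pos1(id15) recv 16: fwd; pos2(id50) recv 15: drop; pos3(id18) recv 50: fwd; pos4(id10) recv 18: fwd; pos5(id67) recv 10: drop; pos6(id34) recv 67: fwd; pos7(id63) recv 34: drop; pos0(id16) recv 63: fwd
Round 2: pos2(id50) recv 16: drop; pos4(id10) recv 50: fwd; pos5(id67) recv 18: drop; pos7(id63) recv 67: fwd; pos1(id15) recv 63: fwd
Round 3: pos5(id67) recv 50: drop; pos0(id16) recv 67: fwd; pos2(id50) recv 63: fwd
Round 4: pos1(id15) recv 67: fwd; pos3(id18) recv 63: fwd
Round 5: pos2(id50) recv 67: fwd; pos4(id10) recv 63: fwd
Round 6: pos3(id18) recv 67: fwd; pos5(id67) recv 63: drop
Round 7: pos4(id10) recv 67: fwd
Round 8: pos5(id67) recv 67: ELECTED

Answer: 16,63,67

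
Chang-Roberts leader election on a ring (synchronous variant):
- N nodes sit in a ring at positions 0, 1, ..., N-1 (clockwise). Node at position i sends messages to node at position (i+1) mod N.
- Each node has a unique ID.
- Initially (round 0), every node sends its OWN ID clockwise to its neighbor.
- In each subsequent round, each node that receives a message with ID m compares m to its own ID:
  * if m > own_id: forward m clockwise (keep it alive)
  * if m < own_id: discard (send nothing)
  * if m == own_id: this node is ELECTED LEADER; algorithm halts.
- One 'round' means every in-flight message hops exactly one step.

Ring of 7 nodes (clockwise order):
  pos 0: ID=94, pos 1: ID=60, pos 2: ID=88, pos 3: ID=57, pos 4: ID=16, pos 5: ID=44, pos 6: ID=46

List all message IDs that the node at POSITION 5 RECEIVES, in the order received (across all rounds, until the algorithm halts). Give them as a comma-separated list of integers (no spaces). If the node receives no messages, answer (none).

Answer: 16,57,88,94

Derivation:
Round 1: pos1(id60) recv 94: fwd; pos2(id88) recv 60: drop; pos3(id57) recv 88: fwd; pos4(id16) recv 57: fwd; pos5(id44) recv 16: drop; pos6(id46) recv 44: drop; pos0(id94) recv 46: drop
Round 2: pos2(id88) recv 94: fwd; pos4(id16) recv 88: fwd; pos5(id44) recv 57: fwd
Round 3: pos3(id57) recv 94: fwd; pos5(id44) recv 88: fwd; pos6(id46) recv 57: fwd
Round 4: pos4(id16) recv 94: fwd; pos6(id46) recv 88: fwd; pos0(id94) recv 57: drop
Round 5: pos5(id44) recv 94: fwd; pos0(id94) recv 88: drop
Round 6: pos6(id46) recv 94: fwd
Round 7: pos0(id94) recv 94: ELECTED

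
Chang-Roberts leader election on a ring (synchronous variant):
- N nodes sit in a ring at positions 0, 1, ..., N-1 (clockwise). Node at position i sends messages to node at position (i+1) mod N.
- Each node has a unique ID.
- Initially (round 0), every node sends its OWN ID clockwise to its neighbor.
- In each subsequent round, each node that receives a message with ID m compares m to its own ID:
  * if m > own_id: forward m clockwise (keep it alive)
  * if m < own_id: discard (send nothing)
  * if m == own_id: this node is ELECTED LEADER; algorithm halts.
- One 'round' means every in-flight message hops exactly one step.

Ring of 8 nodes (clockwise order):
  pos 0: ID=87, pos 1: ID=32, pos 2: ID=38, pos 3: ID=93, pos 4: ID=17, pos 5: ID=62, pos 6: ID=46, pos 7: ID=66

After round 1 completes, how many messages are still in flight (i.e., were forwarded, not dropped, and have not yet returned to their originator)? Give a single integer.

Answer: 3

Derivation:
Round 1: pos1(id32) recv 87: fwd; pos2(id38) recv 32: drop; pos3(id93) recv 38: drop; pos4(id17) recv 93: fwd; pos5(id62) recv 17: drop; pos6(id46) recv 62: fwd; pos7(id66) recv 46: drop; pos0(id87) recv 66: drop
After round 1: 3 messages still in flight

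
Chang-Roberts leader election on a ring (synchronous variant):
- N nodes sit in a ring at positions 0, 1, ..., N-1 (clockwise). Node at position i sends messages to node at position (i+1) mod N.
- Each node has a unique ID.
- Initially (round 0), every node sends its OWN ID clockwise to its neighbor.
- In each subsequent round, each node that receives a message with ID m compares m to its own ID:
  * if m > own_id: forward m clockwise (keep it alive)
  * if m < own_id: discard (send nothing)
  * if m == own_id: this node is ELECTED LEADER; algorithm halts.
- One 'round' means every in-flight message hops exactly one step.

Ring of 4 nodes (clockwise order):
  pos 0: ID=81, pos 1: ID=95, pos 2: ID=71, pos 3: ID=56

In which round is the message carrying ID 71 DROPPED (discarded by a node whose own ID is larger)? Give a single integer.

Answer: 2

Derivation:
Round 1: pos1(id95) recv 81: drop; pos2(id71) recv 95: fwd; pos3(id56) recv 71: fwd; pos0(id81) recv 56: drop
Round 2: pos3(id56) recv 95: fwd; pos0(id81) recv 71: drop
Round 3: pos0(id81) recv 95: fwd
Round 4: pos1(id95) recv 95: ELECTED
Message ID 71 originates at pos 2; dropped at pos 0 in round 2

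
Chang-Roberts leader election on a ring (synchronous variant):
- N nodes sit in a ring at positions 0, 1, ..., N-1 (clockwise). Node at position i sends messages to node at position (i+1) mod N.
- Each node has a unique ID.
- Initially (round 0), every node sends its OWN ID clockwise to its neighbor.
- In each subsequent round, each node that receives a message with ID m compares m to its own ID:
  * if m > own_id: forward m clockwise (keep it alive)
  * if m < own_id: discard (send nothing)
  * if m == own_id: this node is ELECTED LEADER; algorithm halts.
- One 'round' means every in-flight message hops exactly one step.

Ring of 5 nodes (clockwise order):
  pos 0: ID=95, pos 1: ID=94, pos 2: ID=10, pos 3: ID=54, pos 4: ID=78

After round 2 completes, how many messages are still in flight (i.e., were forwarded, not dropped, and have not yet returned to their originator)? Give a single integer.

Round 1: pos1(id94) recv 95: fwd; pos2(id10) recv 94: fwd; pos3(id54) recv 10: drop; pos4(id78) recv 54: drop; pos0(id95) recv 78: drop
Round 2: pos2(id10) recv 95: fwd; pos3(id54) recv 94: fwd
After round 2: 2 messages still in flight

Answer: 2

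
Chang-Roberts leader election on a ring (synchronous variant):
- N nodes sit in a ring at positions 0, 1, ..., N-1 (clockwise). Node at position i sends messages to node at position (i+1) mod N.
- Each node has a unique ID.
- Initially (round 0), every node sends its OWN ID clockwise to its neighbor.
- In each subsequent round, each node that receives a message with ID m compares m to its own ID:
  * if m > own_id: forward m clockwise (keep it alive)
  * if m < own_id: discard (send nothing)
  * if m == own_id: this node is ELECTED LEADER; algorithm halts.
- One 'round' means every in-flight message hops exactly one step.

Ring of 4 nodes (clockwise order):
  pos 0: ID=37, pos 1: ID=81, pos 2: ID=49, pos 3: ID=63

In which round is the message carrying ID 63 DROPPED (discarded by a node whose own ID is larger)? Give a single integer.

Answer: 2

Derivation:
Round 1: pos1(id81) recv 37: drop; pos2(id49) recv 81: fwd; pos3(id63) recv 49: drop; pos0(id37) recv 63: fwd
Round 2: pos3(id63) recv 81: fwd; pos1(id81) recv 63: drop
Round 3: pos0(id37) recv 81: fwd
Round 4: pos1(id81) recv 81: ELECTED
Message ID 63 originates at pos 3; dropped at pos 1 in round 2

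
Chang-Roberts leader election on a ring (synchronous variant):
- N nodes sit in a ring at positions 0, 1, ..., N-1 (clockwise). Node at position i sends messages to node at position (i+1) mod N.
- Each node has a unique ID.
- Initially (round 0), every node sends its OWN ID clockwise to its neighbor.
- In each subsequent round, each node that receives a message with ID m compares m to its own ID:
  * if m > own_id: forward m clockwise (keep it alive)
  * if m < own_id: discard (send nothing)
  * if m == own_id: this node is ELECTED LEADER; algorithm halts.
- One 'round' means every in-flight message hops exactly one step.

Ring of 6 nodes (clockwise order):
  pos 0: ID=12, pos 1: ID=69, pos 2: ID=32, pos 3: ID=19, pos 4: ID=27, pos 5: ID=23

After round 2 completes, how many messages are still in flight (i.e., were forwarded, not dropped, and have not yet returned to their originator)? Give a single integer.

Round 1: pos1(id69) recv 12: drop; pos2(id32) recv 69: fwd; pos3(id19) recv 32: fwd; pos4(id27) recv 19: drop; pos5(id23) recv 27: fwd; pos0(id12) recv 23: fwd
Round 2: pos3(id19) recv 69: fwd; pos4(id27) recv 32: fwd; pos0(id12) recv 27: fwd; pos1(id69) recv 23: drop
After round 2: 3 messages still in flight

Answer: 3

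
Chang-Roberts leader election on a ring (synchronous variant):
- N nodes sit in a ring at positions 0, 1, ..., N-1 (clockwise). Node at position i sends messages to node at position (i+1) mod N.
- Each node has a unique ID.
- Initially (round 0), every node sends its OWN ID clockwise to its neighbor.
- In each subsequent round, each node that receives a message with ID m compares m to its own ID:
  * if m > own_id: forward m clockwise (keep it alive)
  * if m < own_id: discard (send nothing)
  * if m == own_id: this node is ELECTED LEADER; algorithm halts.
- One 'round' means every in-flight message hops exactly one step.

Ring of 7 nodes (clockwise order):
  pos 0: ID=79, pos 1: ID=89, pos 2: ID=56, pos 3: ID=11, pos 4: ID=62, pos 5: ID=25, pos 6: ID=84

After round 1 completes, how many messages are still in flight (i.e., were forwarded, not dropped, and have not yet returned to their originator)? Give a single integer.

Answer: 4

Derivation:
Round 1: pos1(id89) recv 79: drop; pos2(id56) recv 89: fwd; pos3(id11) recv 56: fwd; pos4(id62) recv 11: drop; pos5(id25) recv 62: fwd; pos6(id84) recv 25: drop; pos0(id79) recv 84: fwd
After round 1: 4 messages still in flight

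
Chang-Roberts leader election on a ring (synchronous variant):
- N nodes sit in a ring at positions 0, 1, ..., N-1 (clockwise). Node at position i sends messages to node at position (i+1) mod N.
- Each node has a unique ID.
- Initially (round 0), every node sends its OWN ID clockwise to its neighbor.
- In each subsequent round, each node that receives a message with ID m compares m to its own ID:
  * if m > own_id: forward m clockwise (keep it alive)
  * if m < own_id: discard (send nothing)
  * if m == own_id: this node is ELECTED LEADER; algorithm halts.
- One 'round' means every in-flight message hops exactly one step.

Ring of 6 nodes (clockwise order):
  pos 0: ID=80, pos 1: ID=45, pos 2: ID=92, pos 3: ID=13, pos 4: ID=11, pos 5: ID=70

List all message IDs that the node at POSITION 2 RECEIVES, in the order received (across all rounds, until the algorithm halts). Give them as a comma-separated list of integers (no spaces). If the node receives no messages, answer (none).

Round 1: pos1(id45) recv 80: fwd; pos2(id92) recv 45: drop; pos3(id13) recv 92: fwd; pos4(id11) recv 13: fwd; pos5(id70) recv 11: drop; pos0(id80) recv 70: drop
Round 2: pos2(id92) recv 80: drop; pos4(id11) recv 92: fwd; pos5(id70) recv 13: drop
Round 3: pos5(id70) recv 92: fwd
Round 4: pos0(id80) recv 92: fwd
Round 5: pos1(id45) recv 92: fwd
Round 6: pos2(id92) recv 92: ELECTED

Answer: 45,80,92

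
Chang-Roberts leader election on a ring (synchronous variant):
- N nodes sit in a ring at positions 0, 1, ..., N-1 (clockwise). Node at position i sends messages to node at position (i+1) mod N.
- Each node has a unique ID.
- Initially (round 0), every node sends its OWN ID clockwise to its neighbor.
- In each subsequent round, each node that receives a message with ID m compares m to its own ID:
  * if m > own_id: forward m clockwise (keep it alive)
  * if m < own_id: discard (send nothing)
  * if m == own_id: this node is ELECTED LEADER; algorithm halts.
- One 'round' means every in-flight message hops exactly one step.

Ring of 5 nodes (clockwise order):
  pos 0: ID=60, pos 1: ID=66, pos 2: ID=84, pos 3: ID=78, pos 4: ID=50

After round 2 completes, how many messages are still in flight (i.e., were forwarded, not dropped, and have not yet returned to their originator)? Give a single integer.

Round 1: pos1(id66) recv 60: drop; pos2(id84) recv 66: drop; pos3(id78) recv 84: fwd; pos4(id50) recv 78: fwd; pos0(id60) recv 50: drop
Round 2: pos4(id50) recv 84: fwd; pos0(id60) recv 78: fwd
After round 2: 2 messages still in flight

Answer: 2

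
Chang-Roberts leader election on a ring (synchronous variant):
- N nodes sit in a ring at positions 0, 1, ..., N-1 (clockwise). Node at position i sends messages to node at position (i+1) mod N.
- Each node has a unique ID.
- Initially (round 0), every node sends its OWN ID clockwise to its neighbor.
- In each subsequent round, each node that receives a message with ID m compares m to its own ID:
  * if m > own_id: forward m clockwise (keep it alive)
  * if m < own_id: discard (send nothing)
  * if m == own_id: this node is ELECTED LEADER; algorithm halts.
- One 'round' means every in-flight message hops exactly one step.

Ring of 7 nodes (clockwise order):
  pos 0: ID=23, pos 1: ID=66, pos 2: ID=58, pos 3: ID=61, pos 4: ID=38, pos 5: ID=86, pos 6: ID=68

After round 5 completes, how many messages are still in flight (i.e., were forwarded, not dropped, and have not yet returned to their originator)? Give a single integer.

Answer: 2

Derivation:
Round 1: pos1(id66) recv 23: drop; pos2(id58) recv 66: fwd; pos3(id61) recv 58: drop; pos4(id38) recv 61: fwd; pos5(id86) recv 38: drop; pos6(id68) recv 86: fwd; pos0(id23) recv 68: fwd
Round 2: pos3(id61) recv 66: fwd; pos5(id86) recv 61: drop; pos0(id23) recv 86: fwd; pos1(id66) recv 68: fwd
Round 3: pos4(id38) recv 66: fwd; pos1(id66) recv 86: fwd; pos2(id58) recv 68: fwd
Round 4: pos5(id86) recv 66: drop; pos2(id58) recv 86: fwd; pos3(id61) recv 68: fwd
Round 5: pos3(id61) recv 86: fwd; pos4(id38) recv 68: fwd
After round 5: 2 messages still in flight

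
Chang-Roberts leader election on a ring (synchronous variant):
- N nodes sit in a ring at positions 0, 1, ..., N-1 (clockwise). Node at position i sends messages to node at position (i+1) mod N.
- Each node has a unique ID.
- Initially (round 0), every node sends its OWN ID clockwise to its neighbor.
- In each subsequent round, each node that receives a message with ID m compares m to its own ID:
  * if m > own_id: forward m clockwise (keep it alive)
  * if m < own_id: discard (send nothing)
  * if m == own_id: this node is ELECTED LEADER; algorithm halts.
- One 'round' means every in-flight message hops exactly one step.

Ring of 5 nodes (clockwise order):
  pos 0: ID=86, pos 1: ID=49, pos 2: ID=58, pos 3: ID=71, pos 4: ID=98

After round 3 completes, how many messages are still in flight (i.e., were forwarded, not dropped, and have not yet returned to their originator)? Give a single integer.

Round 1: pos1(id49) recv 86: fwd; pos2(id58) recv 49: drop; pos3(id71) recv 58: drop; pos4(id98) recv 71: drop; pos0(id86) recv 98: fwd
Round 2: pos2(id58) recv 86: fwd; pos1(id49) recv 98: fwd
Round 3: pos3(id71) recv 86: fwd; pos2(id58) recv 98: fwd
After round 3: 2 messages still in flight

Answer: 2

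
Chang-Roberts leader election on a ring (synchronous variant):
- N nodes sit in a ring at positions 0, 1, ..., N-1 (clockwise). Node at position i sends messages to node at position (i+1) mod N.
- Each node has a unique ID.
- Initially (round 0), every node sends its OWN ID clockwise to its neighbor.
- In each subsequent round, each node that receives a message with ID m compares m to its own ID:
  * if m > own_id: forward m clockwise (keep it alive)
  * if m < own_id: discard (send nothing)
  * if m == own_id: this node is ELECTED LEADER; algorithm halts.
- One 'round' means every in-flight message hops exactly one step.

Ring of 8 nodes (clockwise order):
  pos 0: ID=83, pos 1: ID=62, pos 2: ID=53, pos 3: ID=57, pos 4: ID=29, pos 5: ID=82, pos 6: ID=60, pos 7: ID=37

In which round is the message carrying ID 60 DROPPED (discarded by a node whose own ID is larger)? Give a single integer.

Round 1: pos1(id62) recv 83: fwd; pos2(id53) recv 62: fwd; pos3(id57) recv 53: drop; pos4(id29) recv 57: fwd; pos5(id82) recv 29: drop; pos6(id60) recv 82: fwd; pos7(id37) recv 60: fwd; pos0(id83) recv 37: drop
Round 2: pos2(id53) recv 83: fwd; pos3(id57) recv 62: fwd; pos5(id82) recv 57: drop; pos7(id37) recv 82: fwd; pos0(id83) recv 60: drop
Round 3: pos3(id57) recv 83: fwd; pos4(id29) recv 62: fwd; pos0(id83) recv 82: drop
Round 4: pos4(id29) recv 83: fwd; pos5(id82) recv 62: drop
Round 5: pos5(id82) recv 83: fwd
Round 6: pos6(id60) recv 83: fwd
Round 7: pos7(id37) recv 83: fwd
Round 8: pos0(id83) recv 83: ELECTED
Message ID 60 originates at pos 6; dropped at pos 0 in round 2

Answer: 2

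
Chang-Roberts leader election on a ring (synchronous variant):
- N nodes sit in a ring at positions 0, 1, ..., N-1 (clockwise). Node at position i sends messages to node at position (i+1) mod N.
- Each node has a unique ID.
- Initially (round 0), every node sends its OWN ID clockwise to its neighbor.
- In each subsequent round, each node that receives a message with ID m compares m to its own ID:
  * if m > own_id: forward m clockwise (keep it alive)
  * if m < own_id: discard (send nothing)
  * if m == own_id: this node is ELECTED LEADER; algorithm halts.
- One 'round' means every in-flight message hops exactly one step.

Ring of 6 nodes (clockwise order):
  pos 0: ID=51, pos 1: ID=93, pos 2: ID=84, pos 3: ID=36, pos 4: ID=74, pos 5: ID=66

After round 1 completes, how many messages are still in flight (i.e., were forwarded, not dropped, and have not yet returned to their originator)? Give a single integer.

Answer: 4

Derivation:
Round 1: pos1(id93) recv 51: drop; pos2(id84) recv 93: fwd; pos3(id36) recv 84: fwd; pos4(id74) recv 36: drop; pos5(id66) recv 74: fwd; pos0(id51) recv 66: fwd
After round 1: 4 messages still in flight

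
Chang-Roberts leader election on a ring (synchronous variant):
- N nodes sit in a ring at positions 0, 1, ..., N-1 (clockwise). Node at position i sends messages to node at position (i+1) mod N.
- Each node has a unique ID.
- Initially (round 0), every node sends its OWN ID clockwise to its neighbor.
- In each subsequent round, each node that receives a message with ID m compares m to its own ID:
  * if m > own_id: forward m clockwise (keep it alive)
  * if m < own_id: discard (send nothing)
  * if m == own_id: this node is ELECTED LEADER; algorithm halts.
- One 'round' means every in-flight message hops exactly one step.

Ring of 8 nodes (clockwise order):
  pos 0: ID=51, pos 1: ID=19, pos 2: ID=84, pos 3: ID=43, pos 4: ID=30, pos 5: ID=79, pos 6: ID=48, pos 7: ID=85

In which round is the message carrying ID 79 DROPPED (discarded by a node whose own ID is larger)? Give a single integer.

Answer: 2

Derivation:
Round 1: pos1(id19) recv 51: fwd; pos2(id84) recv 19: drop; pos3(id43) recv 84: fwd; pos4(id30) recv 43: fwd; pos5(id79) recv 30: drop; pos6(id48) recv 79: fwd; pos7(id85) recv 48: drop; pos0(id51) recv 85: fwd
Round 2: pos2(id84) recv 51: drop; pos4(id30) recv 84: fwd; pos5(id79) recv 43: drop; pos7(id85) recv 79: drop; pos1(id19) recv 85: fwd
Round 3: pos5(id79) recv 84: fwd; pos2(id84) recv 85: fwd
Round 4: pos6(id48) recv 84: fwd; pos3(id43) recv 85: fwd
Round 5: pos7(id85) recv 84: drop; pos4(id30) recv 85: fwd
Round 6: pos5(id79) recv 85: fwd
Round 7: pos6(id48) recv 85: fwd
Round 8: pos7(id85) recv 85: ELECTED
Message ID 79 originates at pos 5; dropped at pos 7 in round 2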